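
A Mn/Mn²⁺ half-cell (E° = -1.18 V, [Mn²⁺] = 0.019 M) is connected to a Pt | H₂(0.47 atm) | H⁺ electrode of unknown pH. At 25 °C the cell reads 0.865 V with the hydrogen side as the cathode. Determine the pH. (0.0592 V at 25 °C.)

pH = 6.35

E°_cell = 1.18 V and n = 2.
log Q = n(E° − E)/0.0592 = 2×(1.18 − 0.865)/0.0592 = 10.642.
With Q = [Mn²⁺]·P(H₂) / [H⁺]^2, solving for [H⁺] gives log[H⁺] = -6.346, so pH = 6.35.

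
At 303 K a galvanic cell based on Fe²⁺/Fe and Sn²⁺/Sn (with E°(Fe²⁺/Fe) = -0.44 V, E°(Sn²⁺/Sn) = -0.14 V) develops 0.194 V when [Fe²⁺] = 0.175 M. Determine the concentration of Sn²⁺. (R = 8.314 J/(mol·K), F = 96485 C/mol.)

From the Nernst equation, ln Q = nF(E° − E)/RT = 2×96485×(0.30 − 0.194)/(8.314×303) = 8.120, so Q = 3360.
With Q = [Fe²⁺]/[Sn²⁺] and the known concentrations, [Sn²⁺] in the denominator gives [Sn²⁺] = 5.2 × 10^-5 M.

5.2 × 10^-5 M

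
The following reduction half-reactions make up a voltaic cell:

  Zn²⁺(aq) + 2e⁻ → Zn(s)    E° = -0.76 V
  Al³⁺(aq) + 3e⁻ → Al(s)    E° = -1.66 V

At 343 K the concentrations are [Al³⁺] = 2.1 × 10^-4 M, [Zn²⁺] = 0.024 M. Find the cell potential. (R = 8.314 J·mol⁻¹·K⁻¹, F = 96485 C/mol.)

0.928 V

The Zn²⁺/Zn couple has the higher reduction potential and acts as the cathode, so E°_cell = -0.76 − (-1.66) = 0.90 V.
Balancing electrons gives n = 6; the reaction quotient is Q = [Al³⁺]^2/[Zn²⁺]^3 = 0.00319.
E = E° − (RT/nF) ln Q = 0.90 − (8.314×343)/(6×96485) × (-5.748) = 0.900 + 0.028 = 0.928 V.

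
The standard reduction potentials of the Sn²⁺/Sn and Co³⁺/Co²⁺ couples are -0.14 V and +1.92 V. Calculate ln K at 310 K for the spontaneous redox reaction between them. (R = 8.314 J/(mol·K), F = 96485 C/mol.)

ln K = 154.2

E°_cell = +1.92 − (-0.14) = 2.06 V, with n = 2 electrons transferred.
At equilibrium E = 0, so the Nernst equation gives ln K = nFE°/RT = (2)(96485)(2.06)/((8.314)(310)) = 154.24.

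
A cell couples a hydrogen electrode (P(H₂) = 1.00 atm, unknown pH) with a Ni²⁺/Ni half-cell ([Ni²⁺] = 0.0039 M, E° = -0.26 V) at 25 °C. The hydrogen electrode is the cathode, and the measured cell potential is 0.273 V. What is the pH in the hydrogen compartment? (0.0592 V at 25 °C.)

pH = 0.98

E°_cell = 0.26 V and n = 2.
log Q = n(E° − E)/0.0592 = 2×(0.26 − 0.273)/0.0592 = -0.439.
With Q = [Ni²⁺]·P(H₂) / [H⁺]^2, solving for [H⁺] gives log[H⁺] = -0.985, so pH = 0.98.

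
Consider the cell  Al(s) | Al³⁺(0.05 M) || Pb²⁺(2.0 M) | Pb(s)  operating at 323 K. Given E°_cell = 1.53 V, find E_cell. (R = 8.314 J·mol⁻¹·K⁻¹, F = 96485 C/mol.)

1.57 V

Balancing electrons gives n = 6; the reaction quotient is Q = [Al³⁺]^2/[Pb²⁺]^3 = 3.13 × 10^-4.
E = E° − (RT/nF) ln Q = 1.53 − (8.314×323)/(6×96485) × (-8.071) = 1.530 + 0.037 = 1.567 V.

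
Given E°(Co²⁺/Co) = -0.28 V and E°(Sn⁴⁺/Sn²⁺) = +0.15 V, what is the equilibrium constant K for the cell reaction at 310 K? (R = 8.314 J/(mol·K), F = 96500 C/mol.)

E°_cell = +0.15 − (-0.28) = 0.43 V, with n = 2 electrons transferred.
At equilibrium E = 0, so the Nernst equation gives ln K = nFE°/RT = (2)(96500)(0.43)/((8.314)(310)) = 32.20.
K = e^32.20 = 9.6 × 10^13.

9.6 × 10^13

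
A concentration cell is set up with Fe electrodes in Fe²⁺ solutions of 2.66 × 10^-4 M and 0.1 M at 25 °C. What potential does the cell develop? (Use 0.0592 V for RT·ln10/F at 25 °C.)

Both half-cells are Fe²⁺/Fe, so E°_cell = 0. The concentrated side is the cathode; the cell reaction moves Fe²⁺ from high to low concentration with n = 2.
Q = [Fe²⁺]_dilute/[Fe²⁺]_conc = 2.66 × 10^-4/0.1 = 0.00266.
E = 0 − (0.0592/2) log Q = −(0.0592/2)(-2.575) = 0.0762 V.

0.076 V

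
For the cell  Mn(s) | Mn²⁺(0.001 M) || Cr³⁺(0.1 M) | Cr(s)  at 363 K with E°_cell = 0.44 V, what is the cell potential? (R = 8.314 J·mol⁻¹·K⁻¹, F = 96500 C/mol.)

Balancing electrons gives n = 6; the reaction quotient is Q = [Mn²⁺]^3/[Cr³⁺]^2 = 1 × 10^-7.
E = E° − (RT/nF) ln Q = 0.44 − (8.314×363)/(6×96500) × (-16.118) = 0.440 + 0.084 = 0.524 V.

0.524 V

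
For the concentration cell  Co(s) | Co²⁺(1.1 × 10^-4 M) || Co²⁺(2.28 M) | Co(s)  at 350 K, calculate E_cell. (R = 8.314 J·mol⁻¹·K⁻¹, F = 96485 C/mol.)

0.15 V

Both half-cells are Co²⁺/Co, so E°_cell = 0. The concentrated side is the cathode; the cell reaction moves Co²⁺ from high to low concentration with n = 2.
Q = [Co²⁺]_dilute/[Co²⁺]_conc = 1.1 × 10^-4/2.28 = 4.82 × 10^-5.
E = 0 − (RT/nF) ln Q = −((8.314×350)/(2×96485))(-9.939) = 0.1499 V.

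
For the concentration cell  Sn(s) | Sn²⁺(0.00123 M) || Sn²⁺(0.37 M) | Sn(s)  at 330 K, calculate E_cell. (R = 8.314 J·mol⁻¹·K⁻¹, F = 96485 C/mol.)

0.081 V

Both half-cells are Sn²⁺/Sn, so E°_cell = 0. The concentrated side is the cathode; the cell reaction moves Sn²⁺ from high to low concentration with n = 2.
Q = [Sn²⁺]_dilute/[Sn²⁺]_conc = 0.00123/0.37 = 0.00332.
E = 0 − (RT/nF) ln Q = −((8.314×330)/(2×96485))(-5.706) = 0.0811 V.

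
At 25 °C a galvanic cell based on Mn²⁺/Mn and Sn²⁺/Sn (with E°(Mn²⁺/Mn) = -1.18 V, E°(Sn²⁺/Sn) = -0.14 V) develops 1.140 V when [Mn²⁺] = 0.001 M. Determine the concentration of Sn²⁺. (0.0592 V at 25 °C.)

2.4 M

From the Nernst equation, log Q = n(E° − E)/0.0592 = 2(1.04 − 1.140)/0.0592 = -3.378, so Q = 4.18 × 10^-4.
With Q = [Mn²⁺]/[Sn²⁺] and the known concentrations, [Sn²⁺] in the denominator gives [Sn²⁺] = 2.4 M.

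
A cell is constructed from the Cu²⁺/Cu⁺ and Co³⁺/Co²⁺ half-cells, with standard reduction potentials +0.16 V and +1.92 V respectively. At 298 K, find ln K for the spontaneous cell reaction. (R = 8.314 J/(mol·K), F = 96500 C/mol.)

ln K = 68.6

E°_cell = +1.92 − (+0.16) = 1.76 V, with n = 1 electron transferred.
At equilibrium E = 0, so the Nernst equation gives ln K = nFE°/RT = (1)(96500)(1.76)/((8.314)(298)) = 68.55.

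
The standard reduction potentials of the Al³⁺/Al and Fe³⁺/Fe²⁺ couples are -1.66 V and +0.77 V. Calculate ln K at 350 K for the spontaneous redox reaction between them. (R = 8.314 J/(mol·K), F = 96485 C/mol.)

ln K = 241.7

E°_cell = +0.77 − (-1.66) = 2.43 V, with n = 3 electrons transferred.
At equilibrium E = 0, so the Nernst equation gives ln K = nFE°/RT = (3)(96485)(2.43)/((8.314)(350)) = 241.72.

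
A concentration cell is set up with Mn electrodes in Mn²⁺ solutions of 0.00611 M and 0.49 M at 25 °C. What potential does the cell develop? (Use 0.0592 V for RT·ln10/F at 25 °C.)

0.056 V

Both half-cells are Mn²⁺/Mn, so E°_cell = 0. The concentrated side is the cathode; the cell reaction moves Mn²⁺ from high to low concentration with n = 2.
Q = [Mn²⁺]_dilute/[Mn²⁺]_conc = 0.00611/0.49 = 0.0125.
E = 0 − (0.0592/2) log Q = −(0.0592/2)(-1.904) = 0.0564 V.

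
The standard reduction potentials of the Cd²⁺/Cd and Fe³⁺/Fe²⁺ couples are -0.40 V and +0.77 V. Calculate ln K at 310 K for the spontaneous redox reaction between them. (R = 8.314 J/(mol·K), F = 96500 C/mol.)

E°_cell = +0.77 − (-0.40) = 1.17 V, with n = 2 electrons transferred.
At equilibrium E = 0, so the Nernst equation gives ln K = nFE°/RT = (2)(96500)(1.17)/((8.314)(310)) = 87.61.

ln K = 87.6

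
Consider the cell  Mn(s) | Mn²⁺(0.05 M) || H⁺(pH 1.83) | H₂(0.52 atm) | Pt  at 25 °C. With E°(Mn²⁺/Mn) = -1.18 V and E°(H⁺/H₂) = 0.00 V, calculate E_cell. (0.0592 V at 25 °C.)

The hydrogen couple is the cathode, so E°_cell = 1.18 V; n = 2.
[H⁺] = 10^(−1.83) = 0.015 M, and Q = [Mn²⁺]·P(H₂) / [H⁺]^2 = 119.
E = E° − (0.0592/2) log Q = 1.18 − (0.0592/2)(2.075) = 1.119 V.

1.12 V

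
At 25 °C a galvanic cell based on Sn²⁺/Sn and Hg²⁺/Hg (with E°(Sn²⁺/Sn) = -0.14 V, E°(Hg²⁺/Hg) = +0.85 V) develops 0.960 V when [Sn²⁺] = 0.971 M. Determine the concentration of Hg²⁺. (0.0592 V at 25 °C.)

0.094 M

From the Nernst equation, log Q = n(E° − E)/0.0592 = 2(0.99 − 0.960)/0.0592 = 1.014, so Q = 10.3.
With Q = [Sn²⁺]/[Hg²⁺] and the known concentrations, [Hg²⁺] in the denominator gives [Hg²⁺] = 0.094 M.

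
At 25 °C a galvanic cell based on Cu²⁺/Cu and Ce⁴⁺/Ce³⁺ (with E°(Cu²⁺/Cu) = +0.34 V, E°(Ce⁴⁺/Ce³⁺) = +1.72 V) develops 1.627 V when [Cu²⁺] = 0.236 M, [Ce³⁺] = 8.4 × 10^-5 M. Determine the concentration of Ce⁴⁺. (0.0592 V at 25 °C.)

From the Nernst equation, log Q = n(E° − E)/0.0592 = 2(1.38 − 1.627)/0.0592 = -8.345, so Q = 4.52 × 10^-9.
With Q = [Cu²⁺]·[Ce³⁺]^2/[Ce⁴⁺]^2 and the known concentrations, [Ce⁴⁺]^2 in the denominator gives [Ce⁴⁺] = 0.61 M.

0.61 M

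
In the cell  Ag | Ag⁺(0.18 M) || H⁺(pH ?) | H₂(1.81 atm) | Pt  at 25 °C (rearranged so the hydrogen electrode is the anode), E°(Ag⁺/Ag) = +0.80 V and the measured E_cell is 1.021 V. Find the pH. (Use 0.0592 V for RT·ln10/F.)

pH = 4.35

E°_cell = 0.80 V and n = 2.
log Q = n(E° − E)/0.0592 = 2×(0.80 − 1.021)/0.0592 = -7.466.
With Q = [H⁺]^2 / ([Ag⁺]^2·P(H₂)), solving for [H⁺] gives log[H⁺] = -4.349, so pH = 4.35.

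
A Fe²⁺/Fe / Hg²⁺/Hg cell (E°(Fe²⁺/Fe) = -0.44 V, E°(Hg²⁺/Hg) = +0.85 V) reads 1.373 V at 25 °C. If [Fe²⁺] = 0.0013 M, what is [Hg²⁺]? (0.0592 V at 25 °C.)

0.83 M

From the Nernst equation, log Q = n(E° − E)/0.0592 = 2(1.29 − 1.373)/0.0592 = -2.804, so Q = 0.00157.
With Q = [Fe²⁺]/[Hg²⁺] and the known concentrations, [Hg²⁺] in the denominator gives [Hg²⁺] = 0.83 M.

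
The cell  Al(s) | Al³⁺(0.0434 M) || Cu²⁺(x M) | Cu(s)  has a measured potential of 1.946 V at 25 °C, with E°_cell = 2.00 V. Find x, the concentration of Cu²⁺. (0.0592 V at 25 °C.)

From the Nernst equation, log Q = n(E° − E)/0.0592 = 6(2.00 − 1.946)/0.0592 = 5.473, so Q = 2.97 × 10^5.
With Q = [Al³⁺]^2/[Cu²⁺]^3 and the known concentrations, [Cu²⁺]^3 in the denominator gives [Cu²⁺] = 0.0019 M.

0.0019 M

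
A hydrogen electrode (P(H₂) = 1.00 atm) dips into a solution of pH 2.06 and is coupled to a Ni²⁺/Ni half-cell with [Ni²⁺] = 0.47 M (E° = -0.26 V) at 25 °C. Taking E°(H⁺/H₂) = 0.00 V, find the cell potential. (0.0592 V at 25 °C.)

The hydrogen couple is the cathode, so E°_cell = 0.26 V; n = 2.
[H⁺] = 10^(−2.06) = 0.0087 M, and Q = [Ni²⁺]·P(H₂) / [H⁺]^2 = 6200.
E = E° − (0.0592/2) log Q = 0.26 − (0.0592/2)(3.792) = 0.148 V.

0.15 V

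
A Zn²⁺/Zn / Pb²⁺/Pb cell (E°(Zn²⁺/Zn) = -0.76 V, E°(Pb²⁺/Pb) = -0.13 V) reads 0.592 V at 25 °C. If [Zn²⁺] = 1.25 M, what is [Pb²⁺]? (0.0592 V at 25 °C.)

From the Nernst equation, log Q = n(E° − E)/0.0592 = 2(0.63 − 0.592)/0.0592 = 1.284, so Q = 19.2.
With Q = [Zn²⁺]/[Pb²⁺] and the known concentrations, [Pb²⁺] in the denominator gives [Pb²⁺] = 0.065 M.

0.065 M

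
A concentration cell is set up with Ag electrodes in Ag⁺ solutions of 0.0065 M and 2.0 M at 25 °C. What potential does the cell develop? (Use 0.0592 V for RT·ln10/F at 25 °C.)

Both half-cells are Ag⁺/Ag, so E°_cell = 0. The concentrated side is the cathode; the cell reaction moves Ag⁺ from high to low concentration with n = 1.
Q = [Ag⁺]_dilute/[Ag⁺]_conc = 0.0065/2.0 = 0.00325.
E = 0 − (0.0592/1) log Q = −(0.0592/1)(-2.488) = 0.1473 V.

0.15 V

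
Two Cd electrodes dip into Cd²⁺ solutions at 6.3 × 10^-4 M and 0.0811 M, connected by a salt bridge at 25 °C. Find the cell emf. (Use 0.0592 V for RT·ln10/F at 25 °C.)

0.062 V

Both half-cells are Cd²⁺/Cd, so E°_cell = 0. The concentrated side is the cathode; the cell reaction moves Cd²⁺ from high to low concentration with n = 2.
Q = [Cd²⁺]_dilute/[Cd²⁺]_conc = 6.3 × 10^-4/0.0811 = 0.00777.
E = 0 − (0.0592/2) log Q = −(0.0592/2)(-2.110) = 0.0625 V.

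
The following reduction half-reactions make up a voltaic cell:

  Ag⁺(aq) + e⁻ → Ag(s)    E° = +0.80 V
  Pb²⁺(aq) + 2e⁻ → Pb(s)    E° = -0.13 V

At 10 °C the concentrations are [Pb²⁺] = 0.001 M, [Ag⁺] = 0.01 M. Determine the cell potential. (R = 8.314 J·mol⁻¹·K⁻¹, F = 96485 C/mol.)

0.902 V

The Ag⁺/Ag couple has the higher reduction potential and acts as the cathode, so E°_cell = +0.80 − (-0.13) = 0.93 V.
Balancing electrons gives n = 2; the reaction quotient is Q = [Pb²⁺]/[Ag⁺]^2 = 10.0.
E = E° − (RT/nF) ln Q = 0.93 − (8.314×283)/(2×96485) × (2.303) = 0.930 − 0.028 = 0.902 V.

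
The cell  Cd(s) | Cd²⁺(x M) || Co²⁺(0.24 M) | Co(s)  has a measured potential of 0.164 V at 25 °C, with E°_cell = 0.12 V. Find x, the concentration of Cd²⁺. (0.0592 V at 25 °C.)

0.0078 M

From the Nernst equation, log Q = n(E° − E)/0.0592 = 2(0.12 − 0.164)/0.0592 = -1.486, so Q = 0.0326.
With Q = [Cd²⁺]/[Co²⁺] and the known concentrations, [Cd²⁺] in the numerator gives [Cd²⁺] = 0.0078 M.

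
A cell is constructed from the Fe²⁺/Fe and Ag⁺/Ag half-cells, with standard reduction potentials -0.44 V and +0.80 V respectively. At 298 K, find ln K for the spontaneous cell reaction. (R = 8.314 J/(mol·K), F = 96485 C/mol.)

E°_cell = +0.80 − (-0.44) = 1.24 V, with n = 2 electrons transferred.
At equilibrium E = 0, so the Nernst equation gives ln K = nFE°/RT = (2)(96485)(1.24)/((8.314)(298)) = 96.58.

ln K = 96.6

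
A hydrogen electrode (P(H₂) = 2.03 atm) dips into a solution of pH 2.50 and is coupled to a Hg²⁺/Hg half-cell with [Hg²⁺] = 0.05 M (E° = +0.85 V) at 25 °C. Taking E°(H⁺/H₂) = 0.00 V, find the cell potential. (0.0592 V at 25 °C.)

0.97 V

The Hg²⁺/Hg couple is the cathode, so E°_cell = 0.85 V; n = 2.
[H⁺] = 10^(−2.50) = 0.0032 M, and Q = [H⁺]^2 / ([Hg²⁺]·P(H₂)) = 9.85 × 10^-5.
E = E° − (0.0592/2) log Q = 0.85 − (0.0592/2)(-4.006) = 0.969 V.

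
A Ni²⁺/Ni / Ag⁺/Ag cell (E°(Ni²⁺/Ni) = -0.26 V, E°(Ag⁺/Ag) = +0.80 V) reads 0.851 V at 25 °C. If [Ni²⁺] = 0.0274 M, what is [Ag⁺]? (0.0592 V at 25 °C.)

From the Nernst equation, log Q = n(E° − E)/0.0592 = 2(1.06 − 0.851)/0.0592 = 7.061, so Q = 1.15 × 10^7.
With Q = [Ni²⁺]/[Ag⁺]^2 and the known concentrations, [Ag⁺]^2 in the denominator gives [Ag⁺] = 4.9 × 10^-5 M.

4.9 × 10^-5 M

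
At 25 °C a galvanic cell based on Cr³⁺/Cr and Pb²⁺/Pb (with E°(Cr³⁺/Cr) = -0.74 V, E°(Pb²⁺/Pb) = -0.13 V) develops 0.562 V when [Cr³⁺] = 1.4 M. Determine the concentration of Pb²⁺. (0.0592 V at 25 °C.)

0.03 M

From the Nernst equation, log Q = n(E° − E)/0.0592 = 6(0.61 − 0.562)/0.0592 = 4.865, so Q = 7.33 × 10^4.
With Q = [Cr³⁺]^2/[Pb²⁺]^3 and the known concentrations, [Pb²⁺]^3 in the denominator gives [Pb²⁺] = 0.03 M.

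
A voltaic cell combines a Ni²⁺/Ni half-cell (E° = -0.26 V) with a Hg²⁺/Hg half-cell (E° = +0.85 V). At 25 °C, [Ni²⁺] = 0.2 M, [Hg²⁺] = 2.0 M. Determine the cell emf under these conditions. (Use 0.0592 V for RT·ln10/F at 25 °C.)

1.14 V

The Hg²⁺/Hg couple has the higher reduction potential and acts as the cathode, so E°_cell = +0.85 − (-0.26) = 1.11 V.
Balancing electrons gives n = 2; the reaction quotient is Q = [Ni²⁺]/[Hg²⁺] = 0.100.
At 25 °C, E = E° − (0.0592/n) log Q = 1.11 − (0.0592/2)(-1.000) = 1.110 + 0.030 = 1.140 V.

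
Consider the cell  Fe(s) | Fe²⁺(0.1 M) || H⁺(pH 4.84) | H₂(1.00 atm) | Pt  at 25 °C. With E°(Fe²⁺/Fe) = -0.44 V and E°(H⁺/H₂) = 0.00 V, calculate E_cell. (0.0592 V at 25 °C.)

The hydrogen couple is the cathode, so E°_cell = 0.44 V; n = 2.
[H⁺] = 10^(−4.84) = 1.4 × 10^-5 M, and Q = [Fe²⁺]·P(H₂) / [H⁺]^2 = 4.79 × 10^8.
E = E° − (0.0592/2) log Q = 0.44 − (0.0592/2)(8.680) = 0.183 V.

0.18 V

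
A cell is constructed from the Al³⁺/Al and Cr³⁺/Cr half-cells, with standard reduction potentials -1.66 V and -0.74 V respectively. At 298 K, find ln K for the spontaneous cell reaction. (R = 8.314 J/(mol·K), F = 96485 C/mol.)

E°_cell = -0.74 − (-1.66) = 0.92 V, with n = 3 electrons transferred.
At equilibrium E = 0, so the Nernst equation gives ln K = nFE°/RT = (3)(96485)(0.92)/((8.314)(298)) = 107.48.

ln K = 107.5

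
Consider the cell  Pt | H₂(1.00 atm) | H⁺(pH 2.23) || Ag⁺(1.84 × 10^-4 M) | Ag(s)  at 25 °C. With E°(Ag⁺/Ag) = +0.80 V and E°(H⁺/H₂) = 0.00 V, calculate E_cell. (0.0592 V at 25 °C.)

0.71 V

The Ag⁺/Ag couple is the cathode, so E°_cell = 0.80 V; n = 2.
[H⁺] = 10^(−2.23) = 0.0059 M, and Q = [H⁺]^2 / ([Ag⁺]^2·P(H₂)) = 1020.
E = E° − (0.0592/2) log Q = 0.80 − (0.0592/2)(3.010) = 0.711 V.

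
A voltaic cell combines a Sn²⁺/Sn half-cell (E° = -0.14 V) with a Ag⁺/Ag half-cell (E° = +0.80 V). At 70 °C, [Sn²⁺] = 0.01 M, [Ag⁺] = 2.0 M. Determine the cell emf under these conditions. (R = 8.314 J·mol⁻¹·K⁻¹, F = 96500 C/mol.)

1.03 V

The Ag⁺/Ag couple has the higher reduction potential and acts as the cathode, so E°_cell = +0.80 − (-0.14) = 0.94 V.
Balancing electrons gives n = 2; the reaction quotient is Q = [Sn²⁺]/[Ag⁺]^2 = 0.00250.
E = E° − (RT/nF) ln Q = 0.94 − (8.314×343)/(2×96500) × (-5.991) = 0.940 + 0.089 = 1.029 V.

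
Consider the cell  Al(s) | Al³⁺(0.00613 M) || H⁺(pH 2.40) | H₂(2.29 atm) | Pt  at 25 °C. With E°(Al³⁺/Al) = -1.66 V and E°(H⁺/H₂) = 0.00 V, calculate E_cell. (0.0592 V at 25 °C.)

The hydrogen couple is the cathode, so E°_cell = 1.66 V; n = 6.
[H⁺] = 10^(−2.40) = 0.0040 M, and Q = [Al³⁺]^2·P(H₂)^3 / [H⁺]^6 = 1.13 × 10^11.
E = E° − (0.0592/6) log Q = 1.66 − (0.0592/6)(11.054) = 1.551 V.

1.55 V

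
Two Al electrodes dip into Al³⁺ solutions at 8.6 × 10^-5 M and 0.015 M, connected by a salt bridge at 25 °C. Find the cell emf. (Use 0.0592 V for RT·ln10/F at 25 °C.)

0.044 V

Both half-cells are Al³⁺/Al, so E°_cell = 0. The concentrated side is the cathode; the cell reaction moves Al³⁺ from high to low concentration with n = 3.
Q = [Al³⁺]_dilute/[Al³⁺]_conc = 8.6 × 10^-5/0.015 = 0.00573.
E = 0 − (0.0592/3) log Q = −(0.0592/3)(-2.242) = 0.0442 V.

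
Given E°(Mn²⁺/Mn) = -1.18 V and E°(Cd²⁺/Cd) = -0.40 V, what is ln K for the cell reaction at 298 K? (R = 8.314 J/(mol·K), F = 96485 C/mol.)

E°_cell = -0.40 − (-1.18) = 0.78 V, with n = 2 electrons transferred.
At equilibrium E = 0, so the Nernst equation gives ln K = nFE°/RT = (2)(96485)(0.78)/((8.314)(298)) = 60.75.

ln K = 60.8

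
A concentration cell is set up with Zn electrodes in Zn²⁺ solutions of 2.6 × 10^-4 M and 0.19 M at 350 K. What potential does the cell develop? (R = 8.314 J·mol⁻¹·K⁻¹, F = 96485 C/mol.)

Both half-cells are Zn²⁺/Zn, so E°_cell = 0. The concentrated side is the cathode; the cell reaction moves Zn²⁺ from high to low concentration with n = 2.
Q = [Zn²⁺]_dilute/[Zn²⁺]_conc = 2.6 × 10^-4/0.19 = 0.00137.
E = 0 − (RT/nF) ln Q = −((8.314×350)/(2×96485))(-6.594) = 0.0994 V.

0.099 V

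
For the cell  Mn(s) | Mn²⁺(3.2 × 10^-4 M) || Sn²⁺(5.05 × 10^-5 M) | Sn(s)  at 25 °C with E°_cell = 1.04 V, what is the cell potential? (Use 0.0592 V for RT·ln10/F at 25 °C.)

Balancing electrons gives n = 2; the reaction quotient is Q = [Mn²⁺]/[Sn²⁺] = 6.34.
At 25 °C, E = E° − (0.0592/n) log Q = 1.04 − (0.0592/2)(0.802) = 1.040 − 0.024 = 1.016 V.

1.02 V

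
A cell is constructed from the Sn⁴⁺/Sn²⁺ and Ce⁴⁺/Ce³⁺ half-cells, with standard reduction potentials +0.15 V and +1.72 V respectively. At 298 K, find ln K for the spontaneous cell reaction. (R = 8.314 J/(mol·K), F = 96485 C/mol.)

E°_cell = +1.72 − (+0.15) = 1.57 V, with n = 2 electrons transferred.
At equilibrium E = 0, so the Nernst equation gives ln K = nFE°/RT = (2)(96485)(1.57)/((8.314)(298)) = 122.28.

ln K = 122.3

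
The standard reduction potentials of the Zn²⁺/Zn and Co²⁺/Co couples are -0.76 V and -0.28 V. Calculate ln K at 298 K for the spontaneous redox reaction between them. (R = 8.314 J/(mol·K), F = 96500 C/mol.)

E°_cell = -0.28 − (-0.76) = 0.48 V, with n = 2 electrons transferred.
At equilibrium E = 0, so the Nernst equation gives ln K = nFE°/RT = (2)(96500)(0.48)/((8.314)(298)) = 37.39.

ln K = 37.4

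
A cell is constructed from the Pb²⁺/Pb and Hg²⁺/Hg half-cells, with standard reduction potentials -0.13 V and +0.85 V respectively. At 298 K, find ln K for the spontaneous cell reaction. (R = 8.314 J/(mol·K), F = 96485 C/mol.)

E°_cell = +0.85 − (-0.13) = 0.98 V, with n = 2 electrons transferred.
At equilibrium E = 0, so the Nernst equation gives ln K = nFE°/RT = (2)(96485)(0.98)/((8.314)(298)) = 76.33.

ln K = 76.3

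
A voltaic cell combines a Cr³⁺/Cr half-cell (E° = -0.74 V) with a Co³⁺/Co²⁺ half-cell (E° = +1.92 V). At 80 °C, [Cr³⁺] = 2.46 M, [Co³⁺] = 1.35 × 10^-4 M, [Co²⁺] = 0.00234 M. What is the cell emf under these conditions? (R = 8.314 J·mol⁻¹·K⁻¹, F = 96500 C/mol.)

2.56 V

The Co³⁺/Co²⁺ couple has the higher reduction potential and acts as the cathode, so E°_cell = +1.92 − (-0.74) = 2.66 V.
Balancing electrons gives n = 3; the reaction quotient is Q = [Cr³⁺]·[Co²⁺]^3/[Co³⁺]^3 = 1.28 × 10^4.
E = E° − (RT/nF) ln Q = 2.66 − (8.314×353)/(3×96500) × (9.458) = 2.660 − 0.096 = 2.564 V.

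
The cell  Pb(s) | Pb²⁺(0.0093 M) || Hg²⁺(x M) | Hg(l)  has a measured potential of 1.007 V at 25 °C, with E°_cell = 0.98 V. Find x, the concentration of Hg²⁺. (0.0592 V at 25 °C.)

From the Nernst equation, log Q = n(E° − E)/0.0592 = 2(0.98 − 1.007)/0.0592 = -0.912, so Q = 0.122.
With Q = [Pb²⁺]/[Hg²⁺] and the known concentrations, [Hg²⁺] in the denominator gives [Hg²⁺] = 0.076 M.

0.076 M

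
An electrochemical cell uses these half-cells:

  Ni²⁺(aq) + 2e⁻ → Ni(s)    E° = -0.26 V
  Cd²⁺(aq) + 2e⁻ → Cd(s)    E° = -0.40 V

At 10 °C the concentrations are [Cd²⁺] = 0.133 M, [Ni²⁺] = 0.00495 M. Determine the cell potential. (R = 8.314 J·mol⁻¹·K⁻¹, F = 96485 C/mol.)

0.100 V

The Ni²⁺/Ni couple has the higher reduction potential and acts as the cathode, so E°_cell = -0.26 − (-0.40) = 0.14 V.
Balancing electrons gives n = 2; the reaction quotient is Q = [Cd²⁺]/[Ni²⁺] = 26.9.
E = E° − (RT/nF) ln Q = 0.14 − (8.314×283)/(2×96485) × (3.291) = 0.140 − 0.040 = 0.100 V.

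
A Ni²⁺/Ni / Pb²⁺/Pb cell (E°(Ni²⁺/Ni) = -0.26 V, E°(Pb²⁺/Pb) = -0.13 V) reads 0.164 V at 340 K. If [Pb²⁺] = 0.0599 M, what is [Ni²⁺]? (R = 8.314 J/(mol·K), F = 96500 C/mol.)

From the Nernst equation, ln Q = nF(E° − E)/RT = 2×96500×(0.13 − 0.164)/(8.314×340) = -2.321, so Q = 0.0981.
With Q = [Ni²⁺]/[Pb²⁺] and the known concentrations, [Ni²⁺] in the numerator gives [Ni²⁺] = 0.0059 M.

0.0059 M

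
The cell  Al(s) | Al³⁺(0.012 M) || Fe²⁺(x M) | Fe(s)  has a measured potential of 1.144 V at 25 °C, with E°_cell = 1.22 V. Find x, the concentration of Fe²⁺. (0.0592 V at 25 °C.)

From the Nernst equation, log Q = n(E° − E)/0.0592 = 6(1.22 − 1.144)/0.0592 = 7.703, so Q = 5.04 × 10^7.
With Q = [Al³⁺]^2/[Fe²⁺]^3 and the known concentrations, [Fe²⁺]^3 in the denominator gives [Fe²⁺] = 1.4 × 10^-4 M.

1.4 × 10^-4 M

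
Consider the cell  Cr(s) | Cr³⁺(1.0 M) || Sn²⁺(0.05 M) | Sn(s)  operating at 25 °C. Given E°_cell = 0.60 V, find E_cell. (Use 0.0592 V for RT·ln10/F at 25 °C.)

Balancing electrons gives n = 6; the reaction quotient is Q = [Cr³⁺]^2/[Sn²⁺]^3 = 8000.
At 25 °C, E = E° − (0.0592/n) log Q = 0.60 − (0.0592/6)(3.903) = 0.600 − 0.039 = 0.561 V.

0.561 V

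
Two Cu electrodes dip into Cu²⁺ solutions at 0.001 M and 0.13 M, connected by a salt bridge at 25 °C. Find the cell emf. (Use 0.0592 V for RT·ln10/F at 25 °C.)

Both half-cells are Cu²⁺/Cu, so E°_cell = 0. The concentrated side is the cathode; the cell reaction moves Cu²⁺ from high to low concentration with n = 2.
Q = [Cu²⁺]_dilute/[Cu²⁺]_conc = 0.001/0.13 = 0.00769.
E = 0 − (0.0592/2) log Q = −(0.0592/2)(-2.114) = 0.0626 V.

0.063 V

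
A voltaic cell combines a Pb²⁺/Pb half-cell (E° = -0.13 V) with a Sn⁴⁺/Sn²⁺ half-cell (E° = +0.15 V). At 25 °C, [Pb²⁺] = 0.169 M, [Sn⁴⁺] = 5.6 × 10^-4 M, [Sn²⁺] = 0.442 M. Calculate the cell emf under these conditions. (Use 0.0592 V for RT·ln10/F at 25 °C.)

0.217 V

The Sn⁴⁺/Sn²⁺ couple has the higher reduction potential and acts as the cathode, so E°_cell = +0.15 − (-0.13) = 0.28 V.
Balancing electrons gives n = 2; the reaction quotient is Q = [Pb²⁺]·[Sn²⁺]/[Sn⁴⁺] = 133.
At 25 °C, E = E° − (0.0592/n) log Q = 0.28 − (0.0592/2)(2.125) = 0.280 − 0.063 = 0.217 V.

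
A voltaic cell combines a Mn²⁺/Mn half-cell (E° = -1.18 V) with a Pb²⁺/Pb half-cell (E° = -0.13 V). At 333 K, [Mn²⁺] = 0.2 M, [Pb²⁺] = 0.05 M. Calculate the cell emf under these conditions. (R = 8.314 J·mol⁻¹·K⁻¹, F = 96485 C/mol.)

The Pb²⁺/Pb couple has the higher reduction potential and acts as the cathode, so E°_cell = -0.13 − (-1.18) = 1.05 V.
Balancing electrons gives n = 2; the reaction quotient is Q = [Mn²⁺]/[Pb²⁺] = 4.00.
E = E° − (RT/nF) ln Q = 1.05 − (8.314×333)/(2×96485) × (1.386) = 1.050 − 0.020 = 1.030 V.

1.03 V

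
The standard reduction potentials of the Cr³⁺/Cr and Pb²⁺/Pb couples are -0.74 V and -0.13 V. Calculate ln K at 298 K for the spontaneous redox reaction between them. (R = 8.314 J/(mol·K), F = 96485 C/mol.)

E°_cell = -0.13 − (-0.74) = 0.61 V, with n = 6 electrons transferred.
At equilibrium E = 0, so the Nernst equation gives ln K = nFE°/RT = (6)(96485)(0.61)/((8.314)(298)) = 142.53.

ln K = 142.5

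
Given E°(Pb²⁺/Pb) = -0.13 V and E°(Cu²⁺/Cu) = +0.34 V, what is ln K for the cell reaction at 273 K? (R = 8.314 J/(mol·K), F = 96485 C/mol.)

E°_cell = +0.34 − (-0.13) = 0.47 V, with n = 2 electrons transferred.
At equilibrium E = 0, so the Nernst equation gives ln K = nFE°/RT = (2)(96485)(0.47)/((8.314)(273)) = 39.96.

ln K = 40.0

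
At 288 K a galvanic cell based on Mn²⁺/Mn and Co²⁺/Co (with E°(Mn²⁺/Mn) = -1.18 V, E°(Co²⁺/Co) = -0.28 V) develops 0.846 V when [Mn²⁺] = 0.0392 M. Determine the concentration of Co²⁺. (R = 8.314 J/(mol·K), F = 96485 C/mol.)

From the Nernst equation, ln Q = nF(E° − E)/RT = 2×96485×(0.90 − 0.846)/(8.314×288) = 4.352, so Q = 77.6.
With Q = [Mn²⁺]/[Co²⁺] and the known concentrations, [Co²⁺] in the denominator gives [Co²⁺] = 5 × 10^-4 M.

5 × 10^-4 M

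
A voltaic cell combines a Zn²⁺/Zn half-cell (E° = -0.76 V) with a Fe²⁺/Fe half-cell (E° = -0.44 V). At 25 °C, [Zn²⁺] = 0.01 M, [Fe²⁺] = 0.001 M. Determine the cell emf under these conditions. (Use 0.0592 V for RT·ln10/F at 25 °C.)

0.290 V

The Fe²⁺/Fe couple has the higher reduction potential and acts as the cathode, so E°_cell = -0.44 − (-0.76) = 0.32 V.
Balancing electrons gives n = 2; the reaction quotient is Q = [Zn²⁺]/[Fe²⁺] = 10.0.
At 25 °C, E = E° − (0.0592/n) log Q = 0.32 − (0.0592/2)(1.000) = 0.320 − 0.030 = 0.290 V.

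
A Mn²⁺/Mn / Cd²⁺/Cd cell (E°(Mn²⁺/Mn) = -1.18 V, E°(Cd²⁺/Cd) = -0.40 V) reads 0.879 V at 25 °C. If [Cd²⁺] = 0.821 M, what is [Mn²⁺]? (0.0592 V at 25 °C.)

3.7 × 10^-4 M

From the Nernst equation, log Q = n(E° − E)/0.0592 = 2(0.78 − 0.879)/0.0592 = -3.345, so Q = 4.52 × 10^-4.
With Q = [Mn²⁺]/[Cd²⁺] and the known concentrations, [Mn²⁺] in the numerator gives [Mn²⁺] = 3.7 × 10^-4 M.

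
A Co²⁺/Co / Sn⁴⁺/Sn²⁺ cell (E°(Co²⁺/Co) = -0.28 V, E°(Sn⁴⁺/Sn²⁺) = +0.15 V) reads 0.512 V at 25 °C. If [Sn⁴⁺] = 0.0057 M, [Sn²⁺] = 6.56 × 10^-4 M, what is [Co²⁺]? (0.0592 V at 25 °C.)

0.015 M

From the Nernst equation, log Q = n(E° − E)/0.0592 = 2(0.43 − 0.512)/0.0592 = -2.770, so Q = 0.00170.
With Q = [Co²⁺]·[Sn²⁺]/[Sn⁴⁺] and the known concentrations, [Co²⁺] in the numerator gives [Co²⁺] = 0.015 M.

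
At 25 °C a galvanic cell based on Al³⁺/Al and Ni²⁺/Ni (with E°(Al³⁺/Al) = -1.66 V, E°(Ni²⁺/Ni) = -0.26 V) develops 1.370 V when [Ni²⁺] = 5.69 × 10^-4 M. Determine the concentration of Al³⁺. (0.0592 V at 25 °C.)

4.5 × 10^-4 M

From the Nernst equation, log Q = n(E° − E)/0.0592 = 6(1.40 − 1.370)/0.0592 = 3.041, so Q = 1100.
With Q = [Al³⁺]^2/[Ni²⁺]^3 and the known concentrations, [Al³⁺]^2 in the numerator gives [Al³⁺] = 4.5 × 10^-4 M.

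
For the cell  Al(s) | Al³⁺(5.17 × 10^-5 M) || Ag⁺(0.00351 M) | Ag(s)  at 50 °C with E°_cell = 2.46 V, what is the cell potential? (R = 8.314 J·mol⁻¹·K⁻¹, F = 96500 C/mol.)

2.39 V

Balancing electrons gives n = 3; the reaction quotient is Q = [Al³⁺]/[Ag⁺]^3 = 1200.
E = E° − (RT/nF) ln Q = 2.46 − (8.314×323)/(3×96500) × (7.086) = 2.460 − 0.066 = 2.394 V.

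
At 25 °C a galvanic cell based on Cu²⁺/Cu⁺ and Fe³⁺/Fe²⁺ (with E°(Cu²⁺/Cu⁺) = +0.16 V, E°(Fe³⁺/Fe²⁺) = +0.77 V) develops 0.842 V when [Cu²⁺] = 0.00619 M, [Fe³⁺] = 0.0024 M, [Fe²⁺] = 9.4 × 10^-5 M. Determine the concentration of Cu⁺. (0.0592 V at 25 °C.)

2.0 M

From the Nernst equation, log Q = n(E° − E)/0.0592 = 1(0.61 − 0.842)/0.0592 = -3.919, so Q = 1.21 × 10^-4.
With Q = [Cu²⁺]·[Fe²⁺]/([Cu⁺]·[Fe³⁺]) and the known concentrations, [Cu⁺] in the denominator gives [Cu⁺] = 2.0 M.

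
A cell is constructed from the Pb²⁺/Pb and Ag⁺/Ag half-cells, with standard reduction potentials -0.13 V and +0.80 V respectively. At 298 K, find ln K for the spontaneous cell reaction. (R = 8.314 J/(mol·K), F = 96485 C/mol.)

E°_cell = +0.80 − (-0.13) = 0.93 V, with n = 2 electrons transferred.
At equilibrium E = 0, so the Nernst equation gives ln K = nFE°/RT = (2)(96485)(0.93)/((8.314)(298)) = 72.43.

ln K = 72.4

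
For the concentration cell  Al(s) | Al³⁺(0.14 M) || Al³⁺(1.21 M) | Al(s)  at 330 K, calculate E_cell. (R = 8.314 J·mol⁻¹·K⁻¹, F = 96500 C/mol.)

Both half-cells are Al³⁺/Al, so E°_cell = 0. The concentrated side is the cathode; the cell reaction moves Al³⁺ from high to low concentration with n = 3.
Q = [Al³⁺]_dilute/[Al³⁺]_conc = 0.14/1.21 = 0.116.
E = 0 − (RT/nF) ln Q = −((8.314×330)/(3×96500))(-2.157) = 0.0204 V.

0.020 V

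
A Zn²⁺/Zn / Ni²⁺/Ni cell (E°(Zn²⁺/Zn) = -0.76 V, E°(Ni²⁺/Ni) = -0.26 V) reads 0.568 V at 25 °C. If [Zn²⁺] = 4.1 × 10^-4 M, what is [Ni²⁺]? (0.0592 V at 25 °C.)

From the Nernst equation, log Q = n(E° − E)/0.0592 = 2(0.50 − 0.568)/0.0592 = -2.297, so Q = 0.00504.
With Q = [Zn²⁺]/[Ni²⁺] and the known concentrations, [Ni²⁺] in the denominator gives [Ni²⁺] = 0.081 M.

0.081 M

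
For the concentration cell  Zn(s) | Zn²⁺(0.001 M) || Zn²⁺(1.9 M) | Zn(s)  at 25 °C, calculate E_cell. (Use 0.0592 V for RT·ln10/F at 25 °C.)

Both half-cells are Zn²⁺/Zn, so E°_cell = 0. The concentrated side is the cathode; the cell reaction moves Zn²⁺ from high to low concentration with n = 2.
Q = [Zn²⁺]_dilute/[Zn²⁺]_conc = 0.001/1.9 = 5.26 × 10^-4.
E = 0 − (0.0592/2) log Q = −(0.0592/2)(-3.279) = 0.0971 V.

0.097 V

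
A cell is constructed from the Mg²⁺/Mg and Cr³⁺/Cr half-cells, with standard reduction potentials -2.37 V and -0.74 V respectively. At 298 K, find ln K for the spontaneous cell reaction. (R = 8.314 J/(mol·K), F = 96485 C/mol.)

ln K = 380.9

E°_cell = -0.74 − (-2.37) = 1.63 V, with n = 6 electrons transferred.
At equilibrium E = 0, so the Nernst equation gives ln K = nFE°/RT = (6)(96485)(1.63)/((8.314)(298)) = 380.87.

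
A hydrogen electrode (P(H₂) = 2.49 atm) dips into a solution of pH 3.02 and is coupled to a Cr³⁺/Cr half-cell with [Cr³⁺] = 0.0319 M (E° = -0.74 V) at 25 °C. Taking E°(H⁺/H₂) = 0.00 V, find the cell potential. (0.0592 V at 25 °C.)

0.58 V

The hydrogen couple is the cathode, so E°_cell = 0.74 V; n = 6.
[H⁺] = 10^(−3.02) = 9.5 × 10^-4 M, and Q = [Cr³⁺]^2·P(H₂)^3 / [H⁺]^6 = 2.07 × 10^16.
E = E° − (0.0592/6) log Q = 0.74 − (0.0592/6)(16.316) = 0.579 V.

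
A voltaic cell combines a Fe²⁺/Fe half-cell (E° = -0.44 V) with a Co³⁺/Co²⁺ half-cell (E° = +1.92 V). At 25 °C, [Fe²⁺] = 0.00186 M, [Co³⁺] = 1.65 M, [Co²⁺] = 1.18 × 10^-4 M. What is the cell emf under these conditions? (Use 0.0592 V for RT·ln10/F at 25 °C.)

2.69 V

The Co³⁺/Co²⁺ couple has the higher reduction potential and acts as the cathode, so E°_cell = +1.92 − (-0.44) = 2.36 V.
Balancing electrons gives n = 2; the reaction quotient is Q = [Fe²⁺]·[Co²⁺]^2/[Co³⁺]^2 = 9.51 × 10^-12.
At 25 °C, E = E° − (0.0592/n) log Q = 2.36 − (0.0592/2)(-11.022) = 2.360 + 0.326 = 2.686 V.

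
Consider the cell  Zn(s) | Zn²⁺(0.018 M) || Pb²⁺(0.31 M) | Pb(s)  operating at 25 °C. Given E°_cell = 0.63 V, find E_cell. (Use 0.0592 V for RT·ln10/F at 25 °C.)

0.667 V

Balancing electrons gives n = 2; the reaction quotient is Q = [Zn²⁺]/[Pb²⁺] = 0.0581.
At 25 °C, E = E° − (0.0592/n) log Q = 0.63 − (0.0592/2)(-1.236) = 0.630 + 0.037 = 0.667 V.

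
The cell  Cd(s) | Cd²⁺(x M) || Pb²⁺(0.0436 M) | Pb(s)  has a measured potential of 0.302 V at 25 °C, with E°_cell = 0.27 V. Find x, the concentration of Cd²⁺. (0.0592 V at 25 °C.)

From the Nernst equation, log Q = n(E° − E)/0.0592 = 2(0.27 − 0.302)/0.0592 = -1.081, so Q = 0.0830.
With Q = [Cd²⁺]/[Pb²⁺] and the known concentrations, [Cd²⁺] in the numerator gives [Cd²⁺] = 0.0036 M.

0.0036 M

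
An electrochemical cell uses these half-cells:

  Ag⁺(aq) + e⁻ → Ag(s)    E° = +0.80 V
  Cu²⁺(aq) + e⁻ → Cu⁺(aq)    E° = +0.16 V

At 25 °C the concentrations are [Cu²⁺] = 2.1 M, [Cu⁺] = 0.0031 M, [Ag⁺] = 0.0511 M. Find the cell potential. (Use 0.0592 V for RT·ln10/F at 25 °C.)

The Ag⁺/Ag couple has the higher reduction potential and acts as the cathode, so E°_cell = +0.80 − (+0.16) = 0.64 V.
Balancing electrons gives n = 1; the reaction quotient is Q = [Cu²⁺]/([Cu⁺]·[Ag⁺]) = 1.33 × 10^4.
At 25 °C, E = E° − (0.0592/n) log Q = 0.64 − (0.0592/1)(4.122) = 0.640 − 0.244 = 0.396 V.

0.396 V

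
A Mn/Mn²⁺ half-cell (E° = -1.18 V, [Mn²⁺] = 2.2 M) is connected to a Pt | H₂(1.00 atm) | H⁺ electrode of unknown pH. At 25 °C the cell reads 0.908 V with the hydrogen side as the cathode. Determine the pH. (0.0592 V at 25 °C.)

pH = 4.42

E°_cell = 1.18 V and n = 2.
log Q = n(E° − E)/0.0592 = 2×(1.18 − 0.908)/0.0592 = 9.189.
With Q = [Mn²⁺]·P(H₂) / [H⁺]^2, solving for [H⁺] gives log[H⁺] = -4.423, so pH = 4.42.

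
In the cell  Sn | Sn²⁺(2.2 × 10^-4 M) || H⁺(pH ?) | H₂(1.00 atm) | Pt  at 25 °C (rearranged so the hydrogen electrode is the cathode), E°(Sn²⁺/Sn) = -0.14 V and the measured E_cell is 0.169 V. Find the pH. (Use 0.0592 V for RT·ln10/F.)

E°_cell = 0.14 V and n = 2.
log Q = n(E° − E)/0.0592 = 2×(0.14 − 0.169)/0.0592 = -0.980.
With Q = [Sn²⁺]·P(H₂) / [H⁺]^2, solving for [H⁺] gives log[H⁺] = -1.339, so pH = 1.34.

pH = 1.34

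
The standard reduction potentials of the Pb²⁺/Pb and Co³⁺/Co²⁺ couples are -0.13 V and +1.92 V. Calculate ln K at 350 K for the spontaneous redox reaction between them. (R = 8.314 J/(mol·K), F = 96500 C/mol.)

ln K = 136.0

E°_cell = +1.92 − (-0.13) = 2.05 V, with n = 2 electrons transferred.
At equilibrium E = 0, so the Nernst equation gives ln K = nFE°/RT = (2)(96500)(2.05)/((8.314)(350)) = 135.97.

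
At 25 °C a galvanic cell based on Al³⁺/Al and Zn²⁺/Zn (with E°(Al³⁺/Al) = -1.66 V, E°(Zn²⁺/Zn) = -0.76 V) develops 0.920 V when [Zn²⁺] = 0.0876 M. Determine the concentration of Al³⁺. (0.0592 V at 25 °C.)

From the Nernst equation, log Q = n(E° − E)/0.0592 = 6(0.90 − 0.920)/0.0592 = -2.027, so Q = 0.00940.
With Q = [Al³⁺]^2/[Zn²⁺]^3 and the known concentrations, [Al³⁺]^2 in the numerator gives [Al³⁺] = 0.0025 M.

0.0025 M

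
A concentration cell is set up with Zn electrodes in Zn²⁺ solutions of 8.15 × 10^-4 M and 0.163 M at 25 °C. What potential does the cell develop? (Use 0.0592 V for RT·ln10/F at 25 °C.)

0.068 V

Both half-cells are Zn²⁺/Zn, so E°_cell = 0. The concentrated side is the cathode; the cell reaction moves Zn²⁺ from high to low concentration with n = 2.
Q = [Zn²⁺]_dilute/[Zn²⁺]_conc = 8.15 × 10^-4/0.163 = 0.00500.
E = 0 − (0.0592/2) log Q = −(0.0592/2)(-2.301) = 0.0681 V.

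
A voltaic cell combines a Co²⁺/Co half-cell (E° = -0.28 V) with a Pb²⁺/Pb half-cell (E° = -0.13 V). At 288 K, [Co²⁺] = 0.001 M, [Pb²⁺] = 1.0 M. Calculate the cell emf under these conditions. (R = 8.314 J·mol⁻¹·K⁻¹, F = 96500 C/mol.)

0.236 V

The Pb²⁺/Pb couple has the higher reduction potential and acts as the cathode, so E°_cell = -0.13 − (-0.28) = 0.15 V.
Balancing electrons gives n = 2; the reaction quotient is Q = [Co²⁺]/[Pb²⁺] = 0.00100.
E = E° − (RT/nF) ln Q = 0.15 − (8.314×288)/(2×96500) × (-6.908) = 0.150 + 0.086 = 0.236 V.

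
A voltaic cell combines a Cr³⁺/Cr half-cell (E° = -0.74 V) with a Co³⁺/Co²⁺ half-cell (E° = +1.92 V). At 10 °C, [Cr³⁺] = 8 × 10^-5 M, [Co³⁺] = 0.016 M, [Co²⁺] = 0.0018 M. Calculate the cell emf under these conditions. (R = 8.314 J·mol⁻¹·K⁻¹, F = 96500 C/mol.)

The Co³⁺/Co²⁺ couple has the higher reduction potential and acts as the cathode, so E°_cell = +1.92 − (-0.74) = 2.66 V.
Balancing electrons gives n = 3; the reaction quotient is Q = [Cr³⁺]·[Co²⁺]^3/[Co³⁺]^3 = 1.14 × 10^-7.
E = E° − (RT/nF) ln Q = 2.66 − (8.314×283)/(3×96500) × (-15.988) = 2.660 + 0.130 = 2.790 V.

2.79 V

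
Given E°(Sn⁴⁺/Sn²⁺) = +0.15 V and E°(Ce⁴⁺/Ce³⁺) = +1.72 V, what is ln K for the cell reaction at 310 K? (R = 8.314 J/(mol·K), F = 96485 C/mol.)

E°_cell = +1.72 − (+0.15) = 1.57 V, with n = 2 electrons transferred.
At equilibrium E = 0, so the Nernst equation gives ln K = nFE°/RT = (2)(96485)(1.57)/((8.314)(310)) = 117.55.

ln K = 117.5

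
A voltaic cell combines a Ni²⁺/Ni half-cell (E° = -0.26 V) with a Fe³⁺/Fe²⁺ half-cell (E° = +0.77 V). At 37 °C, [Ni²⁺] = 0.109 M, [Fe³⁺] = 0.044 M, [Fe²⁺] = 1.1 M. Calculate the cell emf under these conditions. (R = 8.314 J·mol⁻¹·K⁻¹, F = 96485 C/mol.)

0.974 V

The Fe³⁺/Fe²⁺ couple has the higher reduction potential and acts as the cathode, so E°_cell = +0.77 − (-0.26) = 1.03 V.
Balancing electrons gives n = 2; the reaction quotient is Q = [Ni²⁺]·[Fe²⁺]^2/[Fe³⁺]^2 = 68.1.
E = E° − (RT/nF) ln Q = 1.03 − (8.314×310)/(2×96485) × (4.221) = 1.030 − 0.056 = 0.974 V.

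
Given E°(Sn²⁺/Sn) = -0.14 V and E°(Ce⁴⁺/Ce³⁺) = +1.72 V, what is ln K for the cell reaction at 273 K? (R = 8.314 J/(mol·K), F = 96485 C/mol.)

E°_cell = +1.72 − (-0.14) = 1.86 V, with n = 2 electrons transferred.
At equilibrium E = 0, so the Nernst equation gives ln K = nFE°/RT = (2)(96485)(1.86)/((8.314)(273)) = 158.14.

ln K = 158.1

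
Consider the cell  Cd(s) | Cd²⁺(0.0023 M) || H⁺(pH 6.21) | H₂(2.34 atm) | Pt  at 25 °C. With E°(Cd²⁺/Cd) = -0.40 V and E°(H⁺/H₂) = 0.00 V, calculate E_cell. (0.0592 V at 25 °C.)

The hydrogen couple is the cathode, so E°_cell = 0.40 V; n = 2.
[H⁺] = 10^(−6.21) = 6.2 × 10^-7 M, and Q = [Cd²⁺]·P(H₂) / [H⁺]^2 = 1.42 × 10^10.
E = E° − (0.0592/2) log Q = 0.40 − (0.0592/2)(10.151) = 0.100 V.

0.100 V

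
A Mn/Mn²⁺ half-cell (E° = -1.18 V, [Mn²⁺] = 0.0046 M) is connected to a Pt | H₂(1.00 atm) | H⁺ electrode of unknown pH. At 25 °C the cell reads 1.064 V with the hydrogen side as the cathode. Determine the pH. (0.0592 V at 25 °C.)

E°_cell = 1.18 V and n = 2.
log Q = n(E° − E)/0.0592 = 2×(1.18 − 1.064)/0.0592 = 3.919.
With Q = [Mn²⁺]·P(H₂) / [H⁺]^2, solving for [H⁺] gives log[H⁺] = -3.128, so pH = 3.13.

pH = 3.13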